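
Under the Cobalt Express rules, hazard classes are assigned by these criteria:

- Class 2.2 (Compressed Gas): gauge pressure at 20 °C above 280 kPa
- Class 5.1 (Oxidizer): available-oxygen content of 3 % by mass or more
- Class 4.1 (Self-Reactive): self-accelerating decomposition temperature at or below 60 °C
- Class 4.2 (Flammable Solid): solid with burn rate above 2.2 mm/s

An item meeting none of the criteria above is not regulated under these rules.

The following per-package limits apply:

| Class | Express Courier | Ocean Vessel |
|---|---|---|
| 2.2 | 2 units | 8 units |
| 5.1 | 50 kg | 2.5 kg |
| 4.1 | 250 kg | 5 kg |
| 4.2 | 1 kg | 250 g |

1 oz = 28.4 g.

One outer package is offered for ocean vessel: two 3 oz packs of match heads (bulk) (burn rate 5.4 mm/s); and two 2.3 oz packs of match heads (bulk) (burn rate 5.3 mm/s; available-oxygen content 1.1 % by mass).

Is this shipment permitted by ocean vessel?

No

Match heads (bulk): burn rate 5.4 mm/s > 2.2 mm/s → Class 4.2 (Flammable Solid).
Match heads (bulk): burn rate 5.3 mm/s > 2.2 mm/s → Class 4.2 (Flammable Solid).
Total Class 4.2: (two 3 oz packs = 170.4 g) + (two 2.3 oz packs = 130.64 g) = 301.04 g.
That exceeds the Class 4.2 ocean vessel limit of 250 g.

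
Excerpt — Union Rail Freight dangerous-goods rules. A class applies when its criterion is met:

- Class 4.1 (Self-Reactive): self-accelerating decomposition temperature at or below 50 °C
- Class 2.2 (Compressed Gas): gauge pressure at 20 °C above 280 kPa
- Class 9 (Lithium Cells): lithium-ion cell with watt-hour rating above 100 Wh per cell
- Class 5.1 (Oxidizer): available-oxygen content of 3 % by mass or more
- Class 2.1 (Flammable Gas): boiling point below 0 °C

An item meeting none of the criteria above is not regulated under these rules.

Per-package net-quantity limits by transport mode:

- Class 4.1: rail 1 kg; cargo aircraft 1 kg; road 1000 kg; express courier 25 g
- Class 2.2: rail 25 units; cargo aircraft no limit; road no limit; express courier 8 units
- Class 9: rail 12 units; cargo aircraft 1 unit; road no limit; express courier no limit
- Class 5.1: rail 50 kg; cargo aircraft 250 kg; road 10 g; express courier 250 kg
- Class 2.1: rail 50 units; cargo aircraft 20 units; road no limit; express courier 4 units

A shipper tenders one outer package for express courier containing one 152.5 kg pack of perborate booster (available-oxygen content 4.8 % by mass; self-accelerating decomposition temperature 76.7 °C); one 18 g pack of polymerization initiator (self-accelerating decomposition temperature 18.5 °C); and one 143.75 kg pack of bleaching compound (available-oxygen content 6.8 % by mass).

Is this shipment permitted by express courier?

With available-oxygen content 4.8 % by mass (≥ 3 % by mass), the perborate booster falls in Class 5.1.
With self-accelerating decomposition temperature 18.5 °C (≤ 50 °C), the polymerization initiator falls in Class 4.1.
With available-oxygen content 6.8 % by mass (≥ 3 % by mass), the bleaching compound falls in Class 5.1.
Total Class 5.1: 152.5 kg + 143.75 kg = 296.25 kg.
That exceeds the Class 5.1 express courier limit of 250 kg.
Class 4.1 quantity: 18 g.
18 g ≤ 25 g (express courier limit, Class 4.1) — within limit.

No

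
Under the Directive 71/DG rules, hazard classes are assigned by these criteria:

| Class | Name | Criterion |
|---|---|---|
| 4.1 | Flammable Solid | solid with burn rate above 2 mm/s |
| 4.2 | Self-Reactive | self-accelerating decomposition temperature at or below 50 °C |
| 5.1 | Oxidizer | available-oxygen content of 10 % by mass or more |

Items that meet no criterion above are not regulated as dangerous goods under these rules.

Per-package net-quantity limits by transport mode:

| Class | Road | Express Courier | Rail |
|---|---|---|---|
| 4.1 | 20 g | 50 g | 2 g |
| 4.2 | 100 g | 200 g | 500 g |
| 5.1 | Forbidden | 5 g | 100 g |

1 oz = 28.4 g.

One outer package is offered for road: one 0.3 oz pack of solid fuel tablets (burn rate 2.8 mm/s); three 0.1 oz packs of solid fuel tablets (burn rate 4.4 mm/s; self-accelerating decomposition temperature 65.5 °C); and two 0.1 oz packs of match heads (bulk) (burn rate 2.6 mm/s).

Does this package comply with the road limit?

No

Burn rate 2.8 mm/s meets the Class 4.1 criterion (Flammable Solid), so the solid fuel tablets are Class 4.1.
Solid fuel tablets: burn rate 4.4 mm/s > 2 mm/s → Class 4.1 (Flammable Solid).
The match heads (bulk) have burn rate 2.6 mm/s, which is > 2 mm/s, so they are Class 4.1 (Flammable Solid).
Total Class 4.1: (one 0.3 oz pack = 8.52 g) + (three 0.1 oz packs = 8.52 g) + (two 0.1 oz packs = 5.68 g) = 22.72 g.
That exceeds the Class 4.1 road limit of 20 g.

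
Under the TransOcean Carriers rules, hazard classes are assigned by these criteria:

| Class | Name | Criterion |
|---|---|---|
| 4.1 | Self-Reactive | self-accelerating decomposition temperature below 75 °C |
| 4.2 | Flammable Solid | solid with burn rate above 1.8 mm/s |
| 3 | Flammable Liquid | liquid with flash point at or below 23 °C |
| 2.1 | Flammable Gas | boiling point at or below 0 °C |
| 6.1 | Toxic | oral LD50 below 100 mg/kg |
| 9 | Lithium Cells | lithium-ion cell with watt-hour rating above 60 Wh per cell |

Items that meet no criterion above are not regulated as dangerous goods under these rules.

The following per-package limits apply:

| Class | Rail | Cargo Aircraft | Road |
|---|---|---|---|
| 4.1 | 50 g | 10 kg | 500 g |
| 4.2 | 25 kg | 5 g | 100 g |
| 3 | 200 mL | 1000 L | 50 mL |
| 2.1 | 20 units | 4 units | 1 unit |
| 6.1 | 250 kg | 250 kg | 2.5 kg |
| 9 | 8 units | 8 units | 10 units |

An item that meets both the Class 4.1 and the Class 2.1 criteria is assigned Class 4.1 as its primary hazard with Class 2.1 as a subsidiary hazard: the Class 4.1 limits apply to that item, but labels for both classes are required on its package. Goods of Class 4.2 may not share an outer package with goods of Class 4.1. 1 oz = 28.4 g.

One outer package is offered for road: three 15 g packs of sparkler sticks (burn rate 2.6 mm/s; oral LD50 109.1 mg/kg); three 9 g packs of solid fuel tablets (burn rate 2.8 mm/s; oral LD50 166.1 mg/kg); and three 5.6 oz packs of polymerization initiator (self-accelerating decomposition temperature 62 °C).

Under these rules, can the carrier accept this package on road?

No

Sparkler sticks: burn rate 2.6 mm/s > 1.8 mm/s → Class 4.2 (Flammable Solid).
With burn rate 2.8 mm/s (> 1.8 mm/s), the solid fuel tablets fall in Class 4.2.
Polymerization initiator: self-accelerating decomposition temperature 62 °C < 75 °C → Class 4.1 (Self-Reactive).
Class 4.2 net quantity: (three 15 g packs = 45 g) + (three 9 g packs = 27 g) = 72 g.
That is within the Class 4.2 road limit of 100 g.
Class 4.1 quantity: three 5.6 oz packs = 477.12 g.
That is within the Class 4.1 road limit of 500 g.
Class 4.2 and Class 4.1 may not share an outer package.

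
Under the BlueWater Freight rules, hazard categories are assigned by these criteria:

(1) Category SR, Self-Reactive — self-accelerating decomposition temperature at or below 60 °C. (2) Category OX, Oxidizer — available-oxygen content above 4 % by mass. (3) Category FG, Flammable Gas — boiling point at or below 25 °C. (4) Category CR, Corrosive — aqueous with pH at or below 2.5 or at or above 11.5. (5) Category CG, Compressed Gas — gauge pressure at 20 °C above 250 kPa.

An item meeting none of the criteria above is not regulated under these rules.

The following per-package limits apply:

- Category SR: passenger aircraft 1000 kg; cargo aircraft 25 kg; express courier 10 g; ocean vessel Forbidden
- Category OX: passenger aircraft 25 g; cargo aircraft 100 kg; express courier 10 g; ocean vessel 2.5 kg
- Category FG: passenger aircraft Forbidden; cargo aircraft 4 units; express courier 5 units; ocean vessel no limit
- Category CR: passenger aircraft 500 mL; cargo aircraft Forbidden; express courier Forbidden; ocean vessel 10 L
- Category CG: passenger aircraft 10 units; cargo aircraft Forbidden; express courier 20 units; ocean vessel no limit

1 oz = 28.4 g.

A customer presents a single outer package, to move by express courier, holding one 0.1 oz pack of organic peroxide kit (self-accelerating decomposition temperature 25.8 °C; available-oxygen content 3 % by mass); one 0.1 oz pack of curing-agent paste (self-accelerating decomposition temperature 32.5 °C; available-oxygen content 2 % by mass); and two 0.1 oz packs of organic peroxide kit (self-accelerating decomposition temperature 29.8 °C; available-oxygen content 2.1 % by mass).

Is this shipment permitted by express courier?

No

With self-accelerating decomposition temperature 25.8 °C (≤ 60 °C), the organic peroxide kit falls in Category SR.
The curing-agent paste has self-accelerating decomposition temperature 32.5 °C, which is ≤ 60 °C, so it is Category SR (Self-Reactive).
With self-accelerating decomposition temperature 29.8 °C (≤ 60 °C), the organic peroxide kit falls in Category SR.
Category SR net quantity: (one 0.1 oz pack = 2.84 g) + (one 0.1 oz pack = 2.84 g) + (two 0.1 oz packs = 5.68 g) = 11.36 g.
11.36 g exceeds the express courier limit of 10 g for Category SR.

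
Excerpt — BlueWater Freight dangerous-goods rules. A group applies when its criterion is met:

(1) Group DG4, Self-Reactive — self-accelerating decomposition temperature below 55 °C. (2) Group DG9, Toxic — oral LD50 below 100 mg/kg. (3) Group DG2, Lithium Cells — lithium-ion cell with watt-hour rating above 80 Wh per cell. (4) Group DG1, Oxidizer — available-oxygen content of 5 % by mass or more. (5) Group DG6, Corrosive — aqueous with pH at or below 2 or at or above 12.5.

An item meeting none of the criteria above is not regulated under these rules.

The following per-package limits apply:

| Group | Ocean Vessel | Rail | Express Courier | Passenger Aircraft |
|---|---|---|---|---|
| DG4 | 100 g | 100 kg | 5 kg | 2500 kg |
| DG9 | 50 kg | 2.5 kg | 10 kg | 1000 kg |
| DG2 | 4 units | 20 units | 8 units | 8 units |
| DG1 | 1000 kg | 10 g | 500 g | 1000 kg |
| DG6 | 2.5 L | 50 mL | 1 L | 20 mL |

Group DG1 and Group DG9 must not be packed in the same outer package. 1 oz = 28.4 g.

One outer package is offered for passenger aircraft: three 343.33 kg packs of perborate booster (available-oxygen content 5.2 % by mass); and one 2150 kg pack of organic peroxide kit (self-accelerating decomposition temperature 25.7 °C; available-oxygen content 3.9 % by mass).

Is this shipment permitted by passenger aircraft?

No

With available-oxygen content 5.2 % by mass (≥ 5 % by mass), the perborate booster falls in Group DG1.
Self-accelerating decomposition temperature 25.7 °C meets the Group DG4 criterion (Self-Reactive), so the organic peroxide kit is Group DG4.
Group DG4 quantity: 2150 kg.
2150 kg ≤ 2500 kg (passenger aircraft limit, Group DG4) — within limit.
Group DG1 quantity: three 343.33 kg packs = 1029.99 kg.
That exceeds the Group DG1 passenger aircraft limit of 1000 kg.
The segregation rule (Group DG1 with Group DG9) does not apply to Group DG4 with Group DG1.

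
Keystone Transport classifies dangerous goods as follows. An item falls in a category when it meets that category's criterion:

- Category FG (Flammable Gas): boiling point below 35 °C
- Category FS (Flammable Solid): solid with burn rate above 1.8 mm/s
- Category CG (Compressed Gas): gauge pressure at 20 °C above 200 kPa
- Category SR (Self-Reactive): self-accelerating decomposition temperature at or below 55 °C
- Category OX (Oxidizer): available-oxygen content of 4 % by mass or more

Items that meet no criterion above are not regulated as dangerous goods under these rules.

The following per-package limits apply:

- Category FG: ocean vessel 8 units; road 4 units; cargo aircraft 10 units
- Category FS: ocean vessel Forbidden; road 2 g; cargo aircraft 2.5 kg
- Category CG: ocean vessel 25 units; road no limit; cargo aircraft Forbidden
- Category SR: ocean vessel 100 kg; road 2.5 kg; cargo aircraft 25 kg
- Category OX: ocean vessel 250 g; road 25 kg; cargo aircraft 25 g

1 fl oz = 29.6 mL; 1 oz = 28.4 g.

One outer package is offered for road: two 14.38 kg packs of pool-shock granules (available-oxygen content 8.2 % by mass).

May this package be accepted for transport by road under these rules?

No

The pool-shock granules have available-oxygen content 8.2 % by mass, which is ≥ 4 % by mass, so they are Category OX (Oxidizer).
Category OX quantity: two 14.38 kg packs = 28.76 kg.
28.76 kg exceeds the road limit of 25 kg for Category OX.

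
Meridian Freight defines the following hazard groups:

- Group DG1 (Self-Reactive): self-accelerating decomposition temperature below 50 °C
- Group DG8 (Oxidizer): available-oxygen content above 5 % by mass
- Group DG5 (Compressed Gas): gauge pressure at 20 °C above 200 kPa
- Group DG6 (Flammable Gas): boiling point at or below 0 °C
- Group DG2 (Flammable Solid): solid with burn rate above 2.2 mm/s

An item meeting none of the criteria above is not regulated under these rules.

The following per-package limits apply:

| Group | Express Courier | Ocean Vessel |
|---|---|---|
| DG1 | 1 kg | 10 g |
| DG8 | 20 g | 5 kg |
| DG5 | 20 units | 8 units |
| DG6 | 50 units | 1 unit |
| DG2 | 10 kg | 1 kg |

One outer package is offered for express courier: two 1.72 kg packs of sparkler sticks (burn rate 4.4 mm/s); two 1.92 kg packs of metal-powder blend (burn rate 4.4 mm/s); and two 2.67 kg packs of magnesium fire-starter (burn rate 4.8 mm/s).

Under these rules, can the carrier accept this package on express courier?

The sparkler sticks have burn rate 4.4 mm/s, which is > 2.2 mm/s, so they are Group DG2 (Flammable Solid).
The metal-powder blend has burn rate 4.4 mm/s, which is > 2.2 mm/s, so it is Group DG2 (Flammable Solid).
The magnesium fire-starter has burn rate 4.8 mm/s, which is > 2.2 mm/s, so it is Group DG2 (Flammable Solid).
Group DG2 net quantity: (two 1.72 kg packs = 3.44 kg) + (two 1.92 kg packs = 3.84 kg) + (two 2.67 kg packs = 5.34 kg) = 12.62 kg.
12.62 kg > 10 kg (express courier limit, Group DG2) — over the limit.

No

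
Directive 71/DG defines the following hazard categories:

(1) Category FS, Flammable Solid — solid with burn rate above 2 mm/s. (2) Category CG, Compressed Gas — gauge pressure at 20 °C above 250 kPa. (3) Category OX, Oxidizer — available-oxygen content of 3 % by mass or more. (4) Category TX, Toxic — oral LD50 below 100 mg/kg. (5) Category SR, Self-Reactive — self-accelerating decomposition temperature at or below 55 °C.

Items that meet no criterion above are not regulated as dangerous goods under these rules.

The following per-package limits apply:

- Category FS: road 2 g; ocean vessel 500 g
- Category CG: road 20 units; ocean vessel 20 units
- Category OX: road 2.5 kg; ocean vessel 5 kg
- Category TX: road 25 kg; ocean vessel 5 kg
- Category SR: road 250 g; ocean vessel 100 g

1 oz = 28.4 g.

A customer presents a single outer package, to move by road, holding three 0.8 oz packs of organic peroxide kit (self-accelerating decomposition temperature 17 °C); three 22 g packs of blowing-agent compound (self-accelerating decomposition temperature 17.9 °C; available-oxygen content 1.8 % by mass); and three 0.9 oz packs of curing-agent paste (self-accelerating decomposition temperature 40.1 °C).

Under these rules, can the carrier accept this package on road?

Yes

The organic peroxide kit has self-accelerating decomposition temperature 17 °C, which is ≤ 55 °C, so it is Category SR (Self-Reactive).
Blowing-agent compound: self-accelerating decomposition temperature 17.9 °C ≤ 55 °C → Category SR (Self-Reactive).
With self-accelerating decomposition temperature 40.1 °C (≤ 55 °C), the curing-agent paste falls in Category SR.
Total Category SR: (three 0.8 oz packs = 68.16 g) + (three 22 g packs = 66 g) + (three 0.9 oz packs = 76.68 g) = 210.84 g.
210.84 g ≤ 250 g (road limit, Category SR) — within limit.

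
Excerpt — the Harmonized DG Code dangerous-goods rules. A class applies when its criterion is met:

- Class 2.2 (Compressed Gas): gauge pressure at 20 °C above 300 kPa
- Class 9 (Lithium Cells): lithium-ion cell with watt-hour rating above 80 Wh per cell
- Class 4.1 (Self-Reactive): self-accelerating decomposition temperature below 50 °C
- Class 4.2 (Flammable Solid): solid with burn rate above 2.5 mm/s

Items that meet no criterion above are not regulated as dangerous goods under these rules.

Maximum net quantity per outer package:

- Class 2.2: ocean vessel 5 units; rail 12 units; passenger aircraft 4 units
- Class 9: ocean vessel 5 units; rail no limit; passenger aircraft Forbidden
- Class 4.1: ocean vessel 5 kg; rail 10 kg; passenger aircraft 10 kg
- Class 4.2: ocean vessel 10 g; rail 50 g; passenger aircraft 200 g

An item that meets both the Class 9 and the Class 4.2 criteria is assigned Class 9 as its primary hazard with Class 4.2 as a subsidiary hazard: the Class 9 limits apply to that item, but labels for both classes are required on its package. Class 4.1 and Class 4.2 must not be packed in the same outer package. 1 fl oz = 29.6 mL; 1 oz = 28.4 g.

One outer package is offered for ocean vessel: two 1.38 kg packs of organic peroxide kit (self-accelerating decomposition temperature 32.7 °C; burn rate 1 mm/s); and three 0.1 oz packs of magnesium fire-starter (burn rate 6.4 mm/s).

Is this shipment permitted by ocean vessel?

No

The organic peroxide kit has self-accelerating decomposition temperature 32.7 °C, which is < 50 °C, so it is Class 4.1 (Self-Reactive).
Burn rate 6.4 mm/s meets the Class 4.2 criterion (Flammable Solid), so the magnesium fire-starter is Class 4.2.
Class 4.1 quantity: two 1.38 kg packs = 2.76 kg.
2.76 kg is within the ocean vessel limit of 5 kg for Class 4.1.
Class 4.2 quantity: three 0.1 oz packs = 8.52 g.
That is within the Class 4.2 ocean vessel limit of 10 g.
Class 4.1 and Class 4.2 may not share an outer package.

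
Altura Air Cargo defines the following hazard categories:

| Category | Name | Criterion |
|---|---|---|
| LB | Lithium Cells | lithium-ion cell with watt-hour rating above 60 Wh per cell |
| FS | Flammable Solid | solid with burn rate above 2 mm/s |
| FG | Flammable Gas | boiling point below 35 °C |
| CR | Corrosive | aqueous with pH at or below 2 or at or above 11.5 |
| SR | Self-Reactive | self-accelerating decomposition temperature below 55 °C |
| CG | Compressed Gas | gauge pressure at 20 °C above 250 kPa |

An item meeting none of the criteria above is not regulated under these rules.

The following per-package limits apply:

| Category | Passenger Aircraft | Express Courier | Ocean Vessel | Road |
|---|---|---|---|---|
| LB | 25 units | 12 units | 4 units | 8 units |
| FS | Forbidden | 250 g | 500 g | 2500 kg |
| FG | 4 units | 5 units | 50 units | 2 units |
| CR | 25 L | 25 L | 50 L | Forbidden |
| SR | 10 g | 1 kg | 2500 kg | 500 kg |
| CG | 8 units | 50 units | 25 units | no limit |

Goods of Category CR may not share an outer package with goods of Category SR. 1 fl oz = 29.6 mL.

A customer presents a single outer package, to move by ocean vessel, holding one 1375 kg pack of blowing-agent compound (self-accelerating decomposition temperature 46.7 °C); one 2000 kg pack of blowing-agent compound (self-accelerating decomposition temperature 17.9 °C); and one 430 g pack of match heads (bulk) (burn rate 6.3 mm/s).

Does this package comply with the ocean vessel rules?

Blowing-agent compound: self-accelerating decomposition temperature 46.7 °C < 55 °C → Category SR (Self-Reactive).
Self-accelerating decomposition temperature 17.9 °C meets the Category SR criterion (Self-Reactive), so the blowing-agent compound is Category SR.
The match heads (bulk) have burn rate 6.3 mm/s, which is > 2 mm/s, so they are Category FS (Flammable Solid).
Category FS quantity: 430 g.
That is within the Category FS ocean vessel limit of 500 g.
Total Category SR: 1375 kg + 2000 kg = 3375 kg.
3375 kg exceeds the ocean vessel limit of 2500 kg for Category SR.
The segregation rule (Category CR with Category SR) does not apply to Category FS with Category SR.

No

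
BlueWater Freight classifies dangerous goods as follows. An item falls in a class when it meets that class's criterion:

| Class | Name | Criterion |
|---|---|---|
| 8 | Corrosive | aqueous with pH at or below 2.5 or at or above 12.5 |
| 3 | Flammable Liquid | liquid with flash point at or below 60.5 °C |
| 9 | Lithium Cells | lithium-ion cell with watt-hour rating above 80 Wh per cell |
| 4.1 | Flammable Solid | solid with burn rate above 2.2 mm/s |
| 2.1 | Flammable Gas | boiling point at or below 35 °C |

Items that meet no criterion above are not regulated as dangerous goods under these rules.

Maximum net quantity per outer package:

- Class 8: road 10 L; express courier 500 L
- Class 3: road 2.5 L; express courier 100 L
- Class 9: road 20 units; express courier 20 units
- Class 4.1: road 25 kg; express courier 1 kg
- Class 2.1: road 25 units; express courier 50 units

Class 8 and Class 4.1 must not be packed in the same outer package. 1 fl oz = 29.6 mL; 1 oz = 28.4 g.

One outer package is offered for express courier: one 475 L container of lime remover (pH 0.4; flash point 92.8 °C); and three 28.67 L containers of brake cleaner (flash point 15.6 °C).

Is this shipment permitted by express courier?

Yes

pH 0.4 meets the Class 8 criterion (Corrosive), so the lime remover is Class 8.
With flash point 15.6 °C (≤ 60.5 °C), the brake cleaner falls in Class 3.
Class 8 quantity: 475 L.
475 L is within the express courier limit of 500 L for Class 8.
Class 3 quantity: three 28.67 L containers = 86.01 L.
86.01 L ≤ 100 L (express courier limit, Class 3) — within limit.
The segregation rule (Class 8 with Class 4.1) does not apply to Class 8 with Class 3.
Every hazard class is within its express courier limit and no segregation rule is violated.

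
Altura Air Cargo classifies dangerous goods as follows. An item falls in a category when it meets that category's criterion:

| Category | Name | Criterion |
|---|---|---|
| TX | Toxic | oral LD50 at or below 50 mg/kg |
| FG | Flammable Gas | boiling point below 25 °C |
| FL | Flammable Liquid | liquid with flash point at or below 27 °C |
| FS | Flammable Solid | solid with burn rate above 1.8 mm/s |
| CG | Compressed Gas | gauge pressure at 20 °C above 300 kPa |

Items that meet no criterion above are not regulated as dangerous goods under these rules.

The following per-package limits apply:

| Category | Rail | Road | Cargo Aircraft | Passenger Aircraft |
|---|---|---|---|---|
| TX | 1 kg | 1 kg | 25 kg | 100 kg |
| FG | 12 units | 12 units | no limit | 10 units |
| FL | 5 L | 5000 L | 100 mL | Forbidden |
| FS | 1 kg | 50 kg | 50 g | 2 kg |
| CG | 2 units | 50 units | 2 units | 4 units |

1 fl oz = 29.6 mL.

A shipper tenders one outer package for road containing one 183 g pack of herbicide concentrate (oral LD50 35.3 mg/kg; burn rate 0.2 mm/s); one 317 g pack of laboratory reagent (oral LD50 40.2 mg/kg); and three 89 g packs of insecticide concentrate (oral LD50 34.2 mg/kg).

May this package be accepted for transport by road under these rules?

The herbicide concentrate has oral LD50 35.3 mg/kg, which is ≤ 50 mg/kg, so it is Category TX (Toxic).
Laboratory reagent: oral LD50 40.2 mg/kg ≤ 50 mg/kg → Category TX (Toxic).
The insecticide concentrate has oral LD50 34.2 mg/kg, which is ≤ 50 mg/kg, so it is Category TX (Toxic).
Category TX net quantity: 183 g + 317 g + (three 89 g packs = 267 g) = 767 g.
That is within the Category TX road limit of 1 kg.

Yes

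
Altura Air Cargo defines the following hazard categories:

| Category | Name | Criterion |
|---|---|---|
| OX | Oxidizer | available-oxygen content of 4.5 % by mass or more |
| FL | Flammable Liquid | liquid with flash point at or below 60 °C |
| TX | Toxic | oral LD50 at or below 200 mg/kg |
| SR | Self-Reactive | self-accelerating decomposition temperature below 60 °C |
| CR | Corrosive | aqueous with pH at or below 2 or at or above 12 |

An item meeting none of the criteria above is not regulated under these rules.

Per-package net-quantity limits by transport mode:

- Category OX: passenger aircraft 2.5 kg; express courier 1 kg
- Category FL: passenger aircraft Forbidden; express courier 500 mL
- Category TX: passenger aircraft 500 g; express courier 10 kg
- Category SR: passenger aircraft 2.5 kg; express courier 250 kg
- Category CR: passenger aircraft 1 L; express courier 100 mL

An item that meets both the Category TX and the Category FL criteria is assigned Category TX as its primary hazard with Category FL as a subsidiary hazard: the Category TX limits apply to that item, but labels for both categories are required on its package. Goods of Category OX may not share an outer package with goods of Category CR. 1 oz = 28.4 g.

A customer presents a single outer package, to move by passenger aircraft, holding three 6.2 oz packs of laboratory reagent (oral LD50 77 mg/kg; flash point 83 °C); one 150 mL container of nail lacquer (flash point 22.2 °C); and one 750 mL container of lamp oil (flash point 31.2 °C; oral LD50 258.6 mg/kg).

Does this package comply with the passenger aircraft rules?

No

Oral LD50 77 mg/kg meets the Category TX criterion (Toxic), so the laboratory reagent is Category TX.
The nail lacquer has flash point 22.2 °C, which is ≤ 60 °C, so it is Category FL (Flammable Liquid).
With flash point 31.2 °C (≤ 60 °C), the lamp oil falls in Category FL.
Category TX quantity: three 6.2 oz packs = 528.24 g.
528.24 g exceeds the passenger aircraft limit of 500 g for Category TX.
Category FL net quantity: 150 mL + 750 mL = 900 mL.
By passenger aircraft, Category FL is Forbidden regardless of quantity.
The segregation rule (Category OX with Category CR) does not apply to Category TX with Category FL.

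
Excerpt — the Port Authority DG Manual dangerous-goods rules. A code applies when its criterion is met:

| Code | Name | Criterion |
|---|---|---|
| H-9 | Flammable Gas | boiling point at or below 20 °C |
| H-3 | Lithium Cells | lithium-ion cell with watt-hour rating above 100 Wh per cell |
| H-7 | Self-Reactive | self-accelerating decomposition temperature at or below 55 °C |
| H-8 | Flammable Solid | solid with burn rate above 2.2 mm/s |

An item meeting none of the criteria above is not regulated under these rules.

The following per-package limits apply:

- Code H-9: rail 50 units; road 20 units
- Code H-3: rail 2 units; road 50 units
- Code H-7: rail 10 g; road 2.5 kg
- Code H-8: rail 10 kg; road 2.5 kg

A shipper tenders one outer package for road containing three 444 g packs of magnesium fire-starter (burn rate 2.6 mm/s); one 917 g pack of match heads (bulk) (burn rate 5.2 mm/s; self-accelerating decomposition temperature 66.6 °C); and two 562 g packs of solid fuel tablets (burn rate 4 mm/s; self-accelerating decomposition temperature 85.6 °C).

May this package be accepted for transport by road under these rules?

No

Magnesium fire-starter: burn rate 2.6 mm/s > 2.2 mm/s → Code H-8 (Flammable Solid).
Match heads (bulk): burn rate 5.2 mm/s > 2.2 mm/s → Code H-8 (Flammable Solid).
With burn rate 4 mm/s (> 2.2 mm/s), the solid fuel tablets fall in Code H-8.
Total Code H-8: (three 444 g packs = 1.332 kg) + 917 g + (two 562 g packs = 1.124 kg) = 3.373 kg.
3.373 kg exceeds the road limit of 2.5 kg for Code H-8.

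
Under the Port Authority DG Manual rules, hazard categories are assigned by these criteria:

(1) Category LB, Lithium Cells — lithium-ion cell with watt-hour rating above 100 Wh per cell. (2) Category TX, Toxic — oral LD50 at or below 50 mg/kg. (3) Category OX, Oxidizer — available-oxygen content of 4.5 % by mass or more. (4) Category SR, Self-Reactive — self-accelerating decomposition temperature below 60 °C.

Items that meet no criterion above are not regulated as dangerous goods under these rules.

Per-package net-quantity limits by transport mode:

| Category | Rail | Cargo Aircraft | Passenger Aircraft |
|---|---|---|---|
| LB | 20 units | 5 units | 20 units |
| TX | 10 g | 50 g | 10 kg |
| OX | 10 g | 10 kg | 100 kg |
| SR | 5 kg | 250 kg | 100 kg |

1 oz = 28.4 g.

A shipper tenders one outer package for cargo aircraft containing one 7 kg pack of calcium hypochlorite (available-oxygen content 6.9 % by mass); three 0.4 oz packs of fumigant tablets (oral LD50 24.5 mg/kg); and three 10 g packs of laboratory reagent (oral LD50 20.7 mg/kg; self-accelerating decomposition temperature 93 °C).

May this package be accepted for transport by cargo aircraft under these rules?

No

With available-oxygen content 6.9 % by mass (≥ 4.5 % by mass), the calcium hypochlorite falls in Category OX.
Oral LD50 24.5 mg/kg meets the Category TX criterion (Toxic), so the fumigant tablets are Category TX.
The laboratory reagent has oral LD50 20.7 mg/kg, which is ≤ 50 mg/kg, so it is Category TX (Toxic).
Total Category TX: (three 0.4 oz packs = 34.08 g) + (three 10 g packs = 30 g) = 64.08 g.
That exceeds the Category TX cargo aircraft limit of 50 g.
Category OX quantity: 7 kg.
7 kg is within the cargo aircraft limit of 10 kg for Category OX.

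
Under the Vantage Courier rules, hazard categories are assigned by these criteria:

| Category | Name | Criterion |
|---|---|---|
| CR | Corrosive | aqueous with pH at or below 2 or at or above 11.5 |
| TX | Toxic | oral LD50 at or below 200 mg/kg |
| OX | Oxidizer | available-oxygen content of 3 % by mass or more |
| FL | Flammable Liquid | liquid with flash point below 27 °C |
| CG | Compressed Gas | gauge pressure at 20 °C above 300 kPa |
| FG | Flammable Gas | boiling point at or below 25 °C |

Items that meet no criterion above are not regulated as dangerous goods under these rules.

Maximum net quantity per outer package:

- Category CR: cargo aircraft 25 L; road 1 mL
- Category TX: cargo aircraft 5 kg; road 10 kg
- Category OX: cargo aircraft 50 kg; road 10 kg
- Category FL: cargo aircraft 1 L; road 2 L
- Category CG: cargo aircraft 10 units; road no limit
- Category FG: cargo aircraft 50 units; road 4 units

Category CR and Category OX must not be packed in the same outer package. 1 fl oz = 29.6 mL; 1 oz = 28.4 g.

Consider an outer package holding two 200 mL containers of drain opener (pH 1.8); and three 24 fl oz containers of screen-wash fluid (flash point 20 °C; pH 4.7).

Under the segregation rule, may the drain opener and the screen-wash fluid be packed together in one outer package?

Yes

With pH 1.8 (≤ 2), the drain opener falls in Category CR.
Flash point 20 °C meets the Category FL criterion (Flammable Liquid), so the screen-wash fluid is Category FL.
No segregation rule bars Category CR with Category FL.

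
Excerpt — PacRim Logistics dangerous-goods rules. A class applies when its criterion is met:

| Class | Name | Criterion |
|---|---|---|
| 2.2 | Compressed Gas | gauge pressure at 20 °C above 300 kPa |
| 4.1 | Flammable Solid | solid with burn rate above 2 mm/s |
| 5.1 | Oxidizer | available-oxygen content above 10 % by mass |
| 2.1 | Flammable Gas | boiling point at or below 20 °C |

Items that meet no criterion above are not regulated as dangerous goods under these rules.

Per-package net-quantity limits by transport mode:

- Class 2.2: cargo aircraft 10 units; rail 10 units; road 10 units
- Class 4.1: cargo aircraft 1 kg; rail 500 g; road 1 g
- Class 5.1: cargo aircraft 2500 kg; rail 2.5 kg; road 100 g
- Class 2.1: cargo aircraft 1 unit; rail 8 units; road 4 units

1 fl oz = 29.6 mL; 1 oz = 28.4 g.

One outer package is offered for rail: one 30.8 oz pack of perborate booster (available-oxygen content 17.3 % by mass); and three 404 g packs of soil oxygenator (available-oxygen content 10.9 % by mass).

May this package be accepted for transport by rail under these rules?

The perborate booster has available-oxygen content 17.3 % by mass, which is > 10 % by mass, so it is Class 5.1 (Oxidizer).
With available-oxygen content 10.9 % by mass (> 10 % by mass), the soil oxygenator falls in Class 5.1.
Class 5.1 net quantity: (one 30.8 oz pack = 874.72 g) + (three 404 g packs = 1.212 kg) = 2086.72 g.
2086.72 g is within the rail limit of 2.5 kg for Class 5.1.

Yes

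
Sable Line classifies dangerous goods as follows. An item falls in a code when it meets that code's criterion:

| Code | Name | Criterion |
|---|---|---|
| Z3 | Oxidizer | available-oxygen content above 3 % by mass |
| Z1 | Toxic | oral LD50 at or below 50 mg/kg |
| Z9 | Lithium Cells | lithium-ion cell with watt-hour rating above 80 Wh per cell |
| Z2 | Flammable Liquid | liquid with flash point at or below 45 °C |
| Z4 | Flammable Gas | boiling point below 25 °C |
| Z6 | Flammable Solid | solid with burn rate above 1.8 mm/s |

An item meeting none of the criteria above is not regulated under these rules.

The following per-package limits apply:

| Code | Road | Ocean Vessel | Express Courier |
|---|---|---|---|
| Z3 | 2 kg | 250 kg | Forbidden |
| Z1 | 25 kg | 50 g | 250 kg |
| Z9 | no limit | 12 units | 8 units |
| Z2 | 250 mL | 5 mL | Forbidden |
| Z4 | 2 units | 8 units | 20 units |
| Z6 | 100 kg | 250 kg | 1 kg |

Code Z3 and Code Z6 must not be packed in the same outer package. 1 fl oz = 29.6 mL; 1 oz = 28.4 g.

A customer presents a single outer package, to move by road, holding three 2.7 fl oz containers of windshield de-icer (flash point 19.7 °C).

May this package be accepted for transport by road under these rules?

The windshield de-icer has flash point 19.7 °C, which is ≤ 45 °C, so it is Code Z2 (Flammable Liquid).
Code Z2 quantity: three 2.7 fl oz containers = 239.76 mL.
That is within the Code Z2 road limit of 250 mL.

Yes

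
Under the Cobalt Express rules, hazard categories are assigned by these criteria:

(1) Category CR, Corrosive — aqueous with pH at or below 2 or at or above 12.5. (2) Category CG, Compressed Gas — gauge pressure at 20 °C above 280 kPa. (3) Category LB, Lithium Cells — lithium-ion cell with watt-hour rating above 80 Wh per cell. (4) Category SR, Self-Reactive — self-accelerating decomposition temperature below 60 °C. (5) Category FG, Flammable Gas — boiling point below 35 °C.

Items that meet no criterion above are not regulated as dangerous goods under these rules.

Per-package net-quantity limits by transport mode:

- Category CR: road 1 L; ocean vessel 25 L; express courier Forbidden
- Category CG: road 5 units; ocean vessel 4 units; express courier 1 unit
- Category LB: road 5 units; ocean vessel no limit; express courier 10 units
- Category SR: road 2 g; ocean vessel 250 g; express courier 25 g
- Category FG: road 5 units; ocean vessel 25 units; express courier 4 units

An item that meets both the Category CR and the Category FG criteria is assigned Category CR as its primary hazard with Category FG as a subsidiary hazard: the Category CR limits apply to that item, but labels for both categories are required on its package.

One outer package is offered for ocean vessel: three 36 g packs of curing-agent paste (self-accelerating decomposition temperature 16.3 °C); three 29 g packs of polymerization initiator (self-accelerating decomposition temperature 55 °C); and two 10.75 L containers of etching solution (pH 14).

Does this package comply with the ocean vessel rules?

Yes

The curing-agent paste has self-accelerating decomposition temperature 16.3 °C, which is < 60 °C, so it is Category SR (Self-Reactive).
With self-accelerating decomposition temperature 55 °C (< 60 °C), the polymerization initiator falls in Category SR.
Etching solution: pH 14 ≥ 12.5 → Category CR (Corrosive).
Category SR net quantity: (three 36 g packs = 108 g) + (three 29 g packs = 87 g) = 195 g.
195 g ≤ 250 g (ocean vessel limit, Category SR) — within limit.
Category CR quantity: two 10.75 L containers = 21.5 L.
21.5 L is within the ocean vessel limit of 25 L for Category CR.
Every hazard category is within its ocean vessel limit and no segregation rule is violated.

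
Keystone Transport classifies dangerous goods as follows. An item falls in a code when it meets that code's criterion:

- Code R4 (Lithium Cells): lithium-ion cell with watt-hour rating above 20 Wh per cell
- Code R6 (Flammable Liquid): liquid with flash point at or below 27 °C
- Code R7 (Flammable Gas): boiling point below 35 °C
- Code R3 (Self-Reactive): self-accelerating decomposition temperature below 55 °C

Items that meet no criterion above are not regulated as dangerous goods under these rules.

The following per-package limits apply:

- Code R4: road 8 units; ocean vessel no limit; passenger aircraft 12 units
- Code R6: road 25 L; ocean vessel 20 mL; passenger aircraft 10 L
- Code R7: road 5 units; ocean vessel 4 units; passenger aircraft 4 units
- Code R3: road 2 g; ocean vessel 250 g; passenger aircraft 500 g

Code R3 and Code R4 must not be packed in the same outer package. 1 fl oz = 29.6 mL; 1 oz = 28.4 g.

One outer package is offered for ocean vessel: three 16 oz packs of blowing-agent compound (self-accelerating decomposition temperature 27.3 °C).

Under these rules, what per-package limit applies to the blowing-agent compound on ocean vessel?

250 g

The blowing-agent compound has self-accelerating decomposition temperature 27.3 °C, which is < 55 °C, so it is Code R3 (Self-Reactive).
The ocean vessel limit for Code R3 is 250 g.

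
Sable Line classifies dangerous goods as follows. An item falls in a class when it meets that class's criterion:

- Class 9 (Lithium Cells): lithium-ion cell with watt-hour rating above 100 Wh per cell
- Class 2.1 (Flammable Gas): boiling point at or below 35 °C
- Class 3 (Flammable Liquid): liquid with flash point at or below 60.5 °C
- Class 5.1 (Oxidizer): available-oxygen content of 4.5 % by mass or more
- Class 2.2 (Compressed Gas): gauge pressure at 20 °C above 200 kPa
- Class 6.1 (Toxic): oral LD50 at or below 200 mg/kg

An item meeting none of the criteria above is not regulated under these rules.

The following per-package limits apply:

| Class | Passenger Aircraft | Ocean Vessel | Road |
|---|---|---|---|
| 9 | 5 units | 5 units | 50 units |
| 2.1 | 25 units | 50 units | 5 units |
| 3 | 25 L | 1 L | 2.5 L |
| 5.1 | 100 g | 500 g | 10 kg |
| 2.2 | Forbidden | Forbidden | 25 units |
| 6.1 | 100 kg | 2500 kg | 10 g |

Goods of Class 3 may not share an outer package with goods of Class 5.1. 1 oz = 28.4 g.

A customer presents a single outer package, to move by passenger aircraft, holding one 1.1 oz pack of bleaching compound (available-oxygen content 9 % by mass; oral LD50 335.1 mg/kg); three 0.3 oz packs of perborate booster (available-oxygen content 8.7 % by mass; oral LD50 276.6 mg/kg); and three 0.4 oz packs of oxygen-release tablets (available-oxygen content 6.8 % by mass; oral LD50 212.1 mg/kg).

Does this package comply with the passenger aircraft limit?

With available-oxygen content 9 % by mass (≥ 4.5 % by mass), the bleaching compound falls in Class 5.1.
Available-oxygen content 8.7 % by mass meets the Class 5.1 criterion (Oxidizer), so the perborate booster is Class 5.1.
Available-oxygen content 6.8 % by mass meets the Class 5.1 criterion (Oxidizer), so the oxygen-release tablets are Class 5.1.
Class 5.1 net quantity: (one 1.1 oz pack = 31.24 g) + (three 0.3 oz packs = 25.56 g) + (three 0.4 oz packs = 34.08 g) = 90.88 g.
90.88 g is within the passenger aircraft limit of 100 g for Class 5.1.

Yes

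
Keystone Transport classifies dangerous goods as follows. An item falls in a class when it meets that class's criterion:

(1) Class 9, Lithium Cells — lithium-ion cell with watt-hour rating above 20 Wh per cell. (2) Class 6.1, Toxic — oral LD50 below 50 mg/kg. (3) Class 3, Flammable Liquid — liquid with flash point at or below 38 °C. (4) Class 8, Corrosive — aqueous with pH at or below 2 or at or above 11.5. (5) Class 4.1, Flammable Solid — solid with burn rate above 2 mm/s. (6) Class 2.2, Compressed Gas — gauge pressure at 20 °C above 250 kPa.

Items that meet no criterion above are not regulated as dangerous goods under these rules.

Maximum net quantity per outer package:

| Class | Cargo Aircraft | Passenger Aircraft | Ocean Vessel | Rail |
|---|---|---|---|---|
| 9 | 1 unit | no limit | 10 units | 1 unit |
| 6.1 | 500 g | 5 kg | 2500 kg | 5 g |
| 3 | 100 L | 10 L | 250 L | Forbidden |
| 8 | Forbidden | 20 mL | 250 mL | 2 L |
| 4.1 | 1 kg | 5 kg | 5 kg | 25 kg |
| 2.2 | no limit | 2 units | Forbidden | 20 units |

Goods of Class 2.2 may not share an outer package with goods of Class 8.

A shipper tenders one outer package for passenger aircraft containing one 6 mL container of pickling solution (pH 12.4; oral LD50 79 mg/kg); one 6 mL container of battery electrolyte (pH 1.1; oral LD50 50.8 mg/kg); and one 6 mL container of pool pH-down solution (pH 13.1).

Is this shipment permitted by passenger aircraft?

Yes

pH 12.4 meets the Class 8 criterion (Corrosive), so the pickling solution is Class 8.
The battery electrolyte has pH 1.1, which is ≤ 2, so it is Class 8 (Corrosive).
Pool pH-down solution: pH 13.1 ≥ 11.5 → Class 8 (Corrosive).
Class 8 net quantity: 6 mL + 6 mL + 6 mL = 18 mL.
18 mL is within the passenger aircraft limit of 20 mL for Class 8.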